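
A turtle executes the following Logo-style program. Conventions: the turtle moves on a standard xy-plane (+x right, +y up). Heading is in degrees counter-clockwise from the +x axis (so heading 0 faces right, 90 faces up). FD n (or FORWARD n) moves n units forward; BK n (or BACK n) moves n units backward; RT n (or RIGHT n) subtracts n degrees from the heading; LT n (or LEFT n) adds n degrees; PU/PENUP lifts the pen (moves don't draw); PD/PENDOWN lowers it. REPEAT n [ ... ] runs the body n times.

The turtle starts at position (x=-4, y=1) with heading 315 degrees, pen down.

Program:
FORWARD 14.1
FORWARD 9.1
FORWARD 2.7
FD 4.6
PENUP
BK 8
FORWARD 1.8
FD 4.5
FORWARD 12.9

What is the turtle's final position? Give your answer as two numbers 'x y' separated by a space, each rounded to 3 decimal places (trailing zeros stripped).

Answer: 25.486 -28.486

Derivation:
Executing turtle program step by step:
Start: pos=(-4,1), heading=315, pen down
FD 14.1: (-4,1) -> (5.97,-8.97) [heading=315, draw]
FD 9.1: (5.97,-8.97) -> (12.405,-15.405) [heading=315, draw]
FD 2.7: (12.405,-15.405) -> (14.314,-17.314) [heading=315, draw]
FD 4.6: (14.314,-17.314) -> (17.567,-20.567) [heading=315, draw]
PU: pen up
BK 8: (17.567,-20.567) -> (11.91,-14.91) [heading=315, move]
FD 1.8: (11.91,-14.91) -> (13.183,-16.183) [heading=315, move]
FD 4.5: (13.183,-16.183) -> (16.365,-19.365) [heading=315, move]
FD 12.9: (16.365,-19.365) -> (25.486,-28.486) [heading=315, move]
Final: pos=(25.486,-28.486), heading=315, 4 segment(s) drawn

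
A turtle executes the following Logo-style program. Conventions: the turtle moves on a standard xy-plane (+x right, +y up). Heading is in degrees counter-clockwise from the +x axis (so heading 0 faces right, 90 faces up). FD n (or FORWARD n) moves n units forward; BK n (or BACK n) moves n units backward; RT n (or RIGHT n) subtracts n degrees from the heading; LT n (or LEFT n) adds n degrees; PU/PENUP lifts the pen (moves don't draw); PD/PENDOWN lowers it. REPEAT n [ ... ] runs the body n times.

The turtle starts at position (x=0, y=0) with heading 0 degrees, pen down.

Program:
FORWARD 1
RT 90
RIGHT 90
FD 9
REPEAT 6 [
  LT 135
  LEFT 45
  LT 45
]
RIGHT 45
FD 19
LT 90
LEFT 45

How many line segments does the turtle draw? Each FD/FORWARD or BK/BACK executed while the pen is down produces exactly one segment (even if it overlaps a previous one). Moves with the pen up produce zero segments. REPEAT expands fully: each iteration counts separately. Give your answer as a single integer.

Executing turtle program step by step:
Start: pos=(0,0), heading=0, pen down
FD 1: (0,0) -> (1,0) [heading=0, draw]
RT 90: heading 0 -> 270
RT 90: heading 270 -> 180
FD 9: (1,0) -> (-8,0) [heading=180, draw]
REPEAT 6 [
  -- iteration 1/6 --
  LT 135: heading 180 -> 315
  LT 45: heading 315 -> 0
  LT 45: heading 0 -> 45
  -- iteration 2/6 --
  LT 135: heading 45 -> 180
  LT 45: heading 180 -> 225
  LT 45: heading 225 -> 270
  -- iteration 3/6 --
  LT 135: heading 270 -> 45
  LT 45: heading 45 -> 90
  LT 45: heading 90 -> 135
  -- iteration 4/6 --
  LT 135: heading 135 -> 270
  LT 45: heading 270 -> 315
  LT 45: heading 315 -> 0
  -- iteration 5/6 --
  LT 135: heading 0 -> 135
  LT 45: heading 135 -> 180
  LT 45: heading 180 -> 225
  -- iteration 6/6 --
  LT 135: heading 225 -> 0
  LT 45: heading 0 -> 45
  LT 45: heading 45 -> 90
]
RT 45: heading 90 -> 45
FD 19: (-8,0) -> (5.435,13.435) [heading=45, draw]
LT 90: heading 45 -> 135
LT 45: heading 135 -> 180
Final: pos=(5.435,13.435), heading=180, 3 segment(s) drawn
Segments drawn: 3

Answer: 3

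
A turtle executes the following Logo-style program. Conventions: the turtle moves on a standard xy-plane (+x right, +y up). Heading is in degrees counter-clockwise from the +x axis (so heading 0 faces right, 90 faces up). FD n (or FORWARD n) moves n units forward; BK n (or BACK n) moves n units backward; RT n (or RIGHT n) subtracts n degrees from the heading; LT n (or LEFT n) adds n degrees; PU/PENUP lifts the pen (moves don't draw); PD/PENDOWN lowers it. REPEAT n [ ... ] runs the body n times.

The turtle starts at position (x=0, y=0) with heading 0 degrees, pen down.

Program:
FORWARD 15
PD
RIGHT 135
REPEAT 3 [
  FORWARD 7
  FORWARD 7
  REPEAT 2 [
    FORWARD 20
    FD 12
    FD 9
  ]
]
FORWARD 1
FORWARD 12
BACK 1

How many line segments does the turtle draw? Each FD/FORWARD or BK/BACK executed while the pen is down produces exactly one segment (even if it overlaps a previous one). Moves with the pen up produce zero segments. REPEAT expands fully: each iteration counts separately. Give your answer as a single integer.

Executing turtle program step by step:
Start: pos=(0,0), heading=0, pen down
FD 15: (0,0) -> (15,0) [heading=0, draw]
PD: pen down
RT 135: heading 0 -> 225
REPEAT 3 [
  -- iteration 1/3 --
  FD 7: (15,0) -> (10.05,-4.95) [heading=225, draw]
  FD 7: (10.05,-4.95) -> (5.101,-9.899) [heading=225, draw]
  REPEAT 2 [
    -- iteration 1/2 --
    FD 20: (5.101,-9.899) -> (-9.042,-24.042) [heading=225, draw]
    FD 12: (-9.042,-24.042) -> (-17.527,-32.527) [heading=225, draw]
    FD 9: (-17.527,-32.527) -> (-23.891,-38.891) [heading=225, draw]
    -- iteration 2/2 --
    FD 20: (-23.891,-38.891) -> (-38.033,-53.033) [heading=225, draw]
    FD 12: (-38.033,-53.033) -> (-46.518,-61.518) [heading=225, draw]
    FD 9: (-46.518,-61.518) -> (-52.882,-67.882) [heading=225, draw]
  ]
  -- iteration 2/3 --
  FD 7: (-52.882,-67.882) -> (-57.832,-72.832) [heading=225, draw]
  FD 7: (-57.832,-72.832) -> (-62.782,-77.782) [heading=225, draw]
  REPEAT 2 [
    -- iteration 1/2 --
    FD 20: (-62.782,-77.782) -> (-76.924,-91.924) [heading=225, draw]
    FD 12: (-76.924,-91.924) -> (-85.409,-100.409) [heading=225, draw]
    FD 9: (-85.409,-100.409) -> (-91.773,-106.773) [heading=225, draw]
    -- iteration 2/2 --
    FD 20: (-91.773,-106.773) -> (-105.915,-120.915) [heading=225, draw]
    FD 12: (-105.915,-120.915) -> (-114.401,-129.401) [heading=225, draw]
    FD 9: (-114.401,-129.401) -> (-120.765,-135.765) [heading=225, draw]
  ]
  -- iteration 3/3 --
  FD 7: (-120.765,-135.765) -> (-125.714,-140.714) [heading=225, draw]
  FD 7: (-125.714,-140.714) -> (-130.664,-145.664) [heading=225, draw]
  REPEAT 2 [
    -- iteration 1/2 --
    FD 20: (-130.664,-145.664) -> (-144.806,-159.806) [heading=225, draw]
    FD 12: (-144.806,-159.806) -> (-153.291,-168.291) [heading=225, draw]
    FD 9: (-153.291,-168.291) -> (-159.655,-174.655) [heading=225, draw]
    -- iteration 2/2 --
    FD 20: (-159.655,-174.655) -> (-173.798,-188.798) [heading=225, draw]
    FD 12: (-173.798,-188.798) -> (-182.283,-197.283) [heading=225, draw]
    FD 9: (-182.283,-197.283) -> (-188.647,-203.647) [heading=225, draw]
  ]
]
FD 1: (-188.647,-203.647) -> (-189.354,-204.354) [heading=225, draw]
FD 12: (-189.354,-204.354) -> (-197.839,-212.839) [heading=225, draw]
BK 1: (-197.839,-212.839) -> (-197.132,-212.132) [heading=225, draw]
Final: pos=(-197.132,-212.132), heading=225, 28 segment(s) drawn
Segments drawn: 28

Answer: 28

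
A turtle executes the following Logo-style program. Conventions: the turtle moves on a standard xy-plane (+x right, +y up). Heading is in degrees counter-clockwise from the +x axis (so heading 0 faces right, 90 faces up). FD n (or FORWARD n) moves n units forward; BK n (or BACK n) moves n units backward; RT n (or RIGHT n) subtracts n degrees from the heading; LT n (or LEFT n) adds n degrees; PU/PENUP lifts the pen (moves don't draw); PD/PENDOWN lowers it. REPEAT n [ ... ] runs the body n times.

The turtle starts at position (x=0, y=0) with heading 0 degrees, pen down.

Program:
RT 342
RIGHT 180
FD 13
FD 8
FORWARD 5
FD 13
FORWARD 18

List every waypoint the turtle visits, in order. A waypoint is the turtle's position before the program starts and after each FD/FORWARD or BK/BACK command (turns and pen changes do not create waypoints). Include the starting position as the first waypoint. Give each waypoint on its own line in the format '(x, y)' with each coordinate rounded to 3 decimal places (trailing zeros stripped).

Answer: (0, 0)
(-12.364, -4.017)
(-19.972, -6.489)
(-24.727, -8.034)
(-37.091, -12.052)
(-54.21, -17.614)

Derivation:
Executing turtle program step by step:
Start: pos=(0,0), heading=0, pen down
RT 342: heading 0 -> 18
RT 180: heading 18 -> 198
FD 13: (0,0) -> (-12.364,-4.017) [heading=198, draw]
FD 8: (-12.364,-4.017) -> (-19.972,-6.489) [heading=198, draw]
FD 5: (-19.972,-6.489) -> (-24.727,-8.034) [heading=198, draw]
FD 13: (-24.727,-8.034) -> (-37.091,-12.052) [heading=198, draw]
FD 18: (-37.091,-12.052) -> (-54.21,-17.614) [heading=198, draw]
Final: pos=(-54.21,-17.614), heading=198, 5 segment(s) drawn
Waypoints (6 total):
(0, 0)
(-12.364, -4.017)
(-19.972, -6.489)
(-24.727, -8.034)
(-37.091, -12.052)
(-54.21, -17.614)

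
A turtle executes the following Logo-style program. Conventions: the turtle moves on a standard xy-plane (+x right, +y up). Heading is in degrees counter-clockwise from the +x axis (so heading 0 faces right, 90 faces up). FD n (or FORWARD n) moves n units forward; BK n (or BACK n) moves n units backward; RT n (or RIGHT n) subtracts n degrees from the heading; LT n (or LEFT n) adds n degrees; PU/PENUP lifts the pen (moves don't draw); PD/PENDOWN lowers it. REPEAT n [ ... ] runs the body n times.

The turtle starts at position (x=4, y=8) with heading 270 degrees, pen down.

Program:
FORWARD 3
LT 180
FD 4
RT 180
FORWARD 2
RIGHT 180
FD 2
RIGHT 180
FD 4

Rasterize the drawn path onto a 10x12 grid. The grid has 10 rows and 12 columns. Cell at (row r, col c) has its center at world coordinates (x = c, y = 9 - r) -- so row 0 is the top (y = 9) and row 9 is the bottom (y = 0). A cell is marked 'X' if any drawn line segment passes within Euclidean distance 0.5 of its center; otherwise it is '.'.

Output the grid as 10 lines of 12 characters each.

Segment 0: (4,8) -> (4,5)
Segment 1: (4,5) -> (4,9)
Segment 2: (4,9) -> (4,7)
Segment 3: (4,7) -> (4,9)
Segment 4: (4,9) -> (4,5)

Answer: ....X.......
....X.......
....X.......
....X.......
....X.......
............
............
............
............
............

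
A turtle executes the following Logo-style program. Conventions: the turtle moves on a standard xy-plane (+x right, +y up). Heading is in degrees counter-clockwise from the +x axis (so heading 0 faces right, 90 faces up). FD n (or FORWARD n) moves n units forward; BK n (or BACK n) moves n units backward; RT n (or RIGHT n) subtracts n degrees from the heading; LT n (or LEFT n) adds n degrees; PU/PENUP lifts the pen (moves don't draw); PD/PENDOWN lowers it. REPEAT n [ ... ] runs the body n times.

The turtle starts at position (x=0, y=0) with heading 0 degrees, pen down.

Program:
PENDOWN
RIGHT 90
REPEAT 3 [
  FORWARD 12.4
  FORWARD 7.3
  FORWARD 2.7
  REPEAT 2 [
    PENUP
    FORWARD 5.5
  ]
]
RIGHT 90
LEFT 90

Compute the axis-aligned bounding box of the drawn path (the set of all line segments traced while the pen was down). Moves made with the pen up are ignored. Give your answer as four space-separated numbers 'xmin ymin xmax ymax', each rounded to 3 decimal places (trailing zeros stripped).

Answer: 0 -22.4 0 0

Derivation:
Executing turtle program step by step:
Start: pos=(0,0), heading=0, pen down
PD: pen down
RT 90: heading 0 -> 270
REPEAT 3 [
  -- iteration 1/3 --
  FD 12.4: (0,0) -> (0,-12.4) [heading=270, draw]
  FD 7.3: (0,-12.4) -> (0,-19.7) [heading=270, draw]
  FD 2.7: (0,-19.7) -> (0,-22.4) [heading=270, draw]
  REPEAT 2 [
    -- iteration 1/2 --
    PU: pen up
    FD 5.5: (0,-22.4) -> (0,-27.9) [heading=270, move]
    -- iteration 2/2 --
    PU: pen up
    FD 5.5: (0,-27.9) -> (0,-33.4) [heading=270, move]
  ]
  -- iteration 2/3 --
  FD 12.4: (0,-33.4) -> (0,-45.8) [heading=270, move]
  FD 7.3: (0,-45.8) -> (0,-53.1) [heading=270, move]
  FD 2.7: (0,-53.1) -> (0,-55.8) [heading=270, move]
  REPEAT 2 [
    -- iteration 1/2 --
    PU: pen up
    FD 5.5: (0,-55.8) -> (0,-61.3) [heading=270, move]
    -- iteration 2/2 --
    PU: pen up
    FD 5.5: (0,-61.3) -> (0,-66.8) [heading=270, move]
  ]
  -- iteration 3/3 --
  FD 12.4: (0,-66.8) -> (0,-79.2) [heading=270, move]
  FD 7.3: (0,-79.2) -> (0,-86.5) [heading=270, move]
  FD 2.7: (0,-86.5) -> (0,-89.2) [heading=270, move]
  REPEAT 2 [
    -- iteration 1/2 --
    PU: pen up
    FD 5.5: (0,-89.2) -> (0,-94.7) [heading=270, move]
    -- iteration 2/2 --
    PU: pen up
    FD 5.5: (0,-94.7) -> (0,-100.2) [heading=270, move]
  ]
]
RT 90: heading 270 -> 180
LT 90: heading 180 -> 270
Final: pos=(0,-100.2), heading=270, 3 segment(s) drawn

Segment endpoints: x in {0, 0, 0, 0}, y in {-22.4, -19.7, -12.4, 0}
xmin=0, ymin=-22.4, xmax=0, ymax=0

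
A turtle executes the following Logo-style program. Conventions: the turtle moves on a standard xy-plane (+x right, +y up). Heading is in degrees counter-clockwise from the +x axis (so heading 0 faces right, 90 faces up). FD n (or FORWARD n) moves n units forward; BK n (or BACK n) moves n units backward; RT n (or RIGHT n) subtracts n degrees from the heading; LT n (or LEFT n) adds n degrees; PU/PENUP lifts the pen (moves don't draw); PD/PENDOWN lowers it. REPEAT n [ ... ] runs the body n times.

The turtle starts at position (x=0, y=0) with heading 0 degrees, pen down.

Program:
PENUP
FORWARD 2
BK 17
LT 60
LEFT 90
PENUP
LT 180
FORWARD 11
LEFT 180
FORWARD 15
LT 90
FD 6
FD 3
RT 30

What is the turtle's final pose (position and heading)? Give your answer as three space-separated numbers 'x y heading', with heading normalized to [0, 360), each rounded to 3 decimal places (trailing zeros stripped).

Answer: -22.964 -5.794 210

Derivation:
Executing turtle program step by step:
Start: pos=(0,0), heading=0, pen down
PU: pen up
FD 2: (0,0) -> (2,0) [heading=0, move]
BK 17: (2,0) -> (-15,0) [heading=0, move]
LT 60: heading 0 -> 60
LT 90: heading 60 -> 150
PU: pen up
LT 180: heading 150 -> 330
FD 11: (-15,0) -> (-5.474,-5.5) [heading=330, move]
LT 180: heading 330 -> 150
FD 15: (-5.474,-5.5) -> (-18.464,2) [heading=150, move]
LT 90: heading 150 -> 240
FD 6: (-18.464,2) -> (-21.464,-3.196) [heading=240, move]
FD 3: (-21.464,-3.196) -> (-22.964,-5.794) [heading=240, move]
RT 30: heading 240 -> 210
Final: pos=(-22.964,-5.794), heading=210, 0 segment(s) drawn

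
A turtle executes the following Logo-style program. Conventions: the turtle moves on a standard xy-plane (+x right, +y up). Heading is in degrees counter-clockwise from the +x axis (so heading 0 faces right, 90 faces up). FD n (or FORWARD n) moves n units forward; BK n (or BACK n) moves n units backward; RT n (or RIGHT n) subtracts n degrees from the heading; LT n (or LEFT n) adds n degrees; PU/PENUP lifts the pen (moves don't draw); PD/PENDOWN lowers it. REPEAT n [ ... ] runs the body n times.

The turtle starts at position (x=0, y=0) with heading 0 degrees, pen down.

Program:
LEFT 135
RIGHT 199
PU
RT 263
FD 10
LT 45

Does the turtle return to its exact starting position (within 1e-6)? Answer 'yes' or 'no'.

Answer: no

Derivation:
Executing turtle program step by step:
Start: pos=(0,0), heading=0, pen down
LT 135: heading 0 -> 135
RT 199: heading 135 -> 296
PU: pen up
RT 263: heading 296 -> 33
FD 10: (0,0) -> (8.387,5.446) [heading=33, move]
LT 45: heading 33 -> 78
Final: pos=(8.387,5.446), heading=78, 0 segment(s) drawn

Start position: (0, 0)
Final position: (8.387, 5.446)
Distance = 10; >= 1e-6 -> NOT closed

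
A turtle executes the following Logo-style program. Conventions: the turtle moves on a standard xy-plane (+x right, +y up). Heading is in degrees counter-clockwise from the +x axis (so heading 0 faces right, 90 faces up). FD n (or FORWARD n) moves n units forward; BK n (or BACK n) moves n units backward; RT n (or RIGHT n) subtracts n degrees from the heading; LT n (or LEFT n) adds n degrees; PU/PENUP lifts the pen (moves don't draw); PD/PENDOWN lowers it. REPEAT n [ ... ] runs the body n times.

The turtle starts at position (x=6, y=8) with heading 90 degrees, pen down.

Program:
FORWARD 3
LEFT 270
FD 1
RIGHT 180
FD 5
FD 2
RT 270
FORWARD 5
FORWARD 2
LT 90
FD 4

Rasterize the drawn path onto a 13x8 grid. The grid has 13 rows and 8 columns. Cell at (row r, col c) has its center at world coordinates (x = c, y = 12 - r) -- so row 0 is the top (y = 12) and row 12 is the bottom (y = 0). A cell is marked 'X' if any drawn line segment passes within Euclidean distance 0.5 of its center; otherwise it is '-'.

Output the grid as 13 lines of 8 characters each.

Answer: --------
XXXXXXXX
X-----X-
X-----X-
X-----X-
X-------
X-------
X-------
XXXXX---
--------
--------
--------
--------

Derivation:
Segment 0: (6,8) -> (6,11)
Segment 1: (6,11) -> (7,11)
Segment 2: (7,11) -> (2,11)
Segment 3: (2,11) -> (0,11)
Segment 4: (0,11) -> (0,6)
Segment 5: (0,6) -> (0,4)
Segment 6: (0,4) -> (4,4)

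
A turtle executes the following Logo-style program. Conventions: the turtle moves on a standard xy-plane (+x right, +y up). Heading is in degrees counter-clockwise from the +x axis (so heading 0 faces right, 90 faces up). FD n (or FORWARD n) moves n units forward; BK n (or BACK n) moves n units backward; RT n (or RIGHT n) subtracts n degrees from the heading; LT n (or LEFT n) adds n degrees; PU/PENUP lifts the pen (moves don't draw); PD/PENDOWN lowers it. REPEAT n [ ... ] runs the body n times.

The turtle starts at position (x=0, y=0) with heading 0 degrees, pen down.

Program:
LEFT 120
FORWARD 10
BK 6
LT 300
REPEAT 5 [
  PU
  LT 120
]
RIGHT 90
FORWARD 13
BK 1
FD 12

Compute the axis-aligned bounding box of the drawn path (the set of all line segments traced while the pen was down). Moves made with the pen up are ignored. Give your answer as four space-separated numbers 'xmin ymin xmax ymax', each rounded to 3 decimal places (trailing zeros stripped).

Answer: -5 0 0 8.66

Derivation:
Executing turtle program step by step:
Start: pos=(0,0), heading=0, pen down
LT 120: heading 0 -> 120
FD 10: (0,0) -> (-5,8.66) [heading=120, draw]
BK 6: (-5,8.66) -> (-2,3.464) [heading=120, draw]
LT 300: heading 120 -> 60
REPEAT 5 [
  -- iteration 1/5 --
  PU: pen up
  LT 120: heading 60 -> 180
  -- iteration 2/5 --
  PU: pen up
  LT 120: heading 180 -> 300
  -- iteration 3/5 --
  PU: pen up
  LT 120: heading 300 -> 60
  -- iteration 4/5 --
  PU: pen up
  LT 120: heading 60 -> 180
  -- iteration 5/5 --
  PU: pen up
  LT 120: heading 180 -> 300
]
RT 90: heading 300 -> 210
FD 13: (-2,3.464) -> (-13.258,-3.036) [heading=210, move]
BK 1: (-13.258,-3.036) -> (-12.392,-2.536) [heading=210, move]
FD 12: (-12.392,-2.536) -> (-22.785,-8.536) [heading=210, move]
Final: pos=(-22.785,-8.536), heading=210, 2 segment(s) drawn

Segment endpoints: x in {-5, -2, 0}, y in {0, 3.464, 8.66}
xmin=-5, ymin=0, xmax=0, ymax=8.66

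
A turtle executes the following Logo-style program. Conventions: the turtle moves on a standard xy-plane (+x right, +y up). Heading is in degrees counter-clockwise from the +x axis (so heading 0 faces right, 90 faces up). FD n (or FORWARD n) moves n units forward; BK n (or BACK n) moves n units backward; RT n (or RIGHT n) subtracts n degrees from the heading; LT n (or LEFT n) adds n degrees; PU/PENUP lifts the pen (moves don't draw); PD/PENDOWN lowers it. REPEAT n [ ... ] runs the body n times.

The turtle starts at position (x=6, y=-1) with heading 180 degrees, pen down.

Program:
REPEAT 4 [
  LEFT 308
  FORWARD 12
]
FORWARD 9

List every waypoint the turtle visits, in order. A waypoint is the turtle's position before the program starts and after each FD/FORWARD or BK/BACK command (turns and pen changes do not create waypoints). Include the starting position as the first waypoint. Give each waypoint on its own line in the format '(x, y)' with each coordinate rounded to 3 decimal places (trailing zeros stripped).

Answer: (6, -1)
(-1.388, 8.456)
(1.515, 20.1)
(12.478, 24.981)
(23.073, 19.347)
(31.02, 15.122)

Derivation:
Executing turtle program step by step:
Start: pos=(6,-1), heading=180, pen down
REPEAT 4 [
  -- iteration 1/4 --
  LT 308: heading 180 -> 128
  FD 12: (6,-1) -> (-1.388,8.456) [heading=128, draw]
  -- iteration 2/4 --
  LT 308: heading 128 -> 76
  FD 12: (-1.388,8.456) -> (1.515,20.1) [heading=76, draw]
  -- iteration 3/4 --
  LT 308: heading 76 -> 24
  FD 12: (1.515,20.1) -> (12.478,24.981) [heading=24, draw]
  -- iteration 4/4 --
  LT 308: heading 24 -> 332
  FD 12: (12.478,24.981) -> (23.073,19.347) [heading=332, draw]
]
FD 9: (23.073,19.347) -> (31.02,15.122) [heading=332, draw]
Final: pos=(31.02,15.122), heading=332, 5 segment(s) drawn
Waypoints (6 total):
(6, -1)
(-1.388, 8.456)
(1.515, 20.1)
(12.478, 24.981)
(23.073, 19.347)
(31.02, 15.122)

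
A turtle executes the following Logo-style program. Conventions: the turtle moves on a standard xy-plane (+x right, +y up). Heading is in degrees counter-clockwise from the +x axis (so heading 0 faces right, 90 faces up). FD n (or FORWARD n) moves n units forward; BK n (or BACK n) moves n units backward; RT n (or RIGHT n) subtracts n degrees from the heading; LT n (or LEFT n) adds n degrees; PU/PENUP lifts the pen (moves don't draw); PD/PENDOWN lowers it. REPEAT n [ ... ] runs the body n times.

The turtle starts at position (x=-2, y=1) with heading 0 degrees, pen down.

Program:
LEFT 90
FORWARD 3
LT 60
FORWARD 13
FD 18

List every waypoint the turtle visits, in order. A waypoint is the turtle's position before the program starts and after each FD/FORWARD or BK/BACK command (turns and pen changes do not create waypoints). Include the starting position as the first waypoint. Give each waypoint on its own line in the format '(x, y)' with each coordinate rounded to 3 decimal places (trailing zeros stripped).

Answer: (-2, 1)
(-2, 4)
(-13.258, 10.5)
(-28.847, 19.5)

Derivation:
Executing turtle program step by step:
Start: pos=(-2,1), heading=0, pen down
LT 90: heading 0 -> 90
FD 3: (-2,1) -> (-2,4) [heading=90, draw]
LT 60: heading 90 -> 150
FD 13: (-2,4) -> (-13.258,10.5) [heading=150, draw]
FD 18: (-13.258,10.5) -> (-28.847,19.5) [heading=150, draw]
Final: pos=(-28.847,19.5), heading=150, 3 segment(s) drawn
Waypoints (4 total):
(-2, 1)
(-2, 4)
(-13.258, 10.5)
(-28.847, 19.5)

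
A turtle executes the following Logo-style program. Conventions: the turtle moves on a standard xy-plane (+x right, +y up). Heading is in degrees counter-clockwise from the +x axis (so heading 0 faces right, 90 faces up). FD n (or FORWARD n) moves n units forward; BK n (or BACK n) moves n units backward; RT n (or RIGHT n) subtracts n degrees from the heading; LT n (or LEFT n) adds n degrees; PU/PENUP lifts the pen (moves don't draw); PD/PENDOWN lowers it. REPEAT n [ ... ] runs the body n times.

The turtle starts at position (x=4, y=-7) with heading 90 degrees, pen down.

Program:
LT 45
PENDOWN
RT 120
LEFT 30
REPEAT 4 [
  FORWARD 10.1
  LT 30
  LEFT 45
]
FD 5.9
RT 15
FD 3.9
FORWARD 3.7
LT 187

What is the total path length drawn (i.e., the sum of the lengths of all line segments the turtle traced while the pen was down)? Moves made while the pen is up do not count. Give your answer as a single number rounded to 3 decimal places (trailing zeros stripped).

Answer: 53.9

Derivation:
Executing turtle program step by step:
Start: pos=(4,-7), heading=90, pen down
LT 45: heading 90 -> 135
PD: pen down
RT 120: heading 135 -> 15
LT 30: heading 15 -> 45
REPEAT 4 [
  -- iteration 1/4 --
  FD 10.1: (4,-7) -> (11.142,0.142) [heading=45, draw]
  LT 30: heading 45 -> 75
  LT 45: heading 75 -> 120
  -- iteration 2/4 --
  FD 10.1: (11.142,0.142) -> (6.092,8.889) [heading=120, draw]
  LT 30: heading 120 -> 150
  LT 45: heading 150 -> 195
  -- iteration 3/4 --
  FD 10.1: (6.092,8.889) -> (-3.664,6.275) [heading=195, draw]
  LT 30: heading 195 -> 225
  LT 45: heading 225 -> 270
  -- iteration 4/4 --
  FD 10.1: (-3.664,6.275) -> (-3.664,-3.825) [heading=270, draw]
  LT 30: heading 270 -> 300
  LT 45: heading 300 -> 345
]
FD 5.9: (-3.664,-3.825) -> (2.035,-5.352) [heading=345, draw]
RT 15: heading 345 -> 330
FD 3.9: (2.035,-5.352) -> (5.412,-7.302) [heading=330, draw]
FD 3.7: (5.412,-7.302) -> (8.617,-9.152) [heading=330, draw]
LT 187: heading 330 -> 157
Final: pos=(8.617,-9.152), heading=157, 7 segment(s) drawn

Segment lengths:
  seg 1: (4,-7) -> (11.142,0.142), length = 10.1
  seg 2: (11.142,0.142) -> (6.092,8.889), length = 10.1
  seg 3: (6.092,8.889) -> (-3.664,6.275), length = 10.1
  seg 4: (-3.664,6.275) -> (-3.664,-3.825), length = 10.1
  seg 5: (-3.664,-3.825) -> (2.035,-5.352), length = 5.9
  seg 6: (2.035,-5.352) -> (5.412,-7.302), length = 3.9
  seg 7: (5.412,-7.302) -> (8.617,-9.152), length = 3.7
Total = 53.9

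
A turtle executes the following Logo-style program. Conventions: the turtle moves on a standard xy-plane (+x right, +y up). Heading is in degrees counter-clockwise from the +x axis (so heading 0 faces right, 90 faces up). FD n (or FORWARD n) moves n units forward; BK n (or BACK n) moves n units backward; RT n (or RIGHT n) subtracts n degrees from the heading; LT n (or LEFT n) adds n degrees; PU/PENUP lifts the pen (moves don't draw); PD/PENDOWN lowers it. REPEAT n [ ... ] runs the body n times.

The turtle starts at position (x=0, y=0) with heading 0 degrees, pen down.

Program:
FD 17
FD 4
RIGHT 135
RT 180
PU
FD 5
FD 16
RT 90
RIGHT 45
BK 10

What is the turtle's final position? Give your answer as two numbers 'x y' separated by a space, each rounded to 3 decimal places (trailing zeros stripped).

Executing turtle program step by step:
Start: pos=(0,0), heading=0, pen down
FD 17: (0,0) -> (17,0) [heading=0, draw]
FD 4: (17,0) -> (21,0) [heading=0, draw]
RT 135: heading 0 -> 225
RT 180: heading 225 -> 45
PU: pen up
FD 5: (21,0) -> (24.536,3.536) [heading=45, move]
FD 16: (24.536,3.536) -> (35.849,14.849) [heading=45, move]
RT 90: heading 45 -> 315
RT 45: heading 315 -> 270
BK 10: (35.849,14.849) -> (35.849,24.849) [heading=270, move]
Final: pos=(35.849,24.849), heading=270, 2 segment(s) drawn

Answer: 35.849 24.849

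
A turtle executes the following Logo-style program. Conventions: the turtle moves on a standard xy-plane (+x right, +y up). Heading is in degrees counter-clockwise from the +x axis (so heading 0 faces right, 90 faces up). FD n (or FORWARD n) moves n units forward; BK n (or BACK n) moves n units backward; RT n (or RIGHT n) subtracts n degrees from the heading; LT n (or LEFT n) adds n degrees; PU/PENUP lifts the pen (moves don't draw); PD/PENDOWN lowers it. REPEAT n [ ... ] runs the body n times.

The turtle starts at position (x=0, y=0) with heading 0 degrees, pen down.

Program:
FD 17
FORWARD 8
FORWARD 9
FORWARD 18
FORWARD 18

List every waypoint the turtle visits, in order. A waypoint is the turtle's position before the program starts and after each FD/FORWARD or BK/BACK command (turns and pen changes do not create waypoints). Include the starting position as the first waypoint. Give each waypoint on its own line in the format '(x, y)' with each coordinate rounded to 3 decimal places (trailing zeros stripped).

Answer: (0, 0)
(17, 0)
(25, 0)
(34, 0)
(52, 0)
(70, 0)

Derivation:
Executing turtle program step by step:
Start: pos=(0,0), heading=0, pen down
FD 17: (0,0) -> (17,0) [heading=0, draw]
FD 8: (17,0) -> (25,0) [heading=0, draw]
FD 9: (25,0) -> (34,0) [heading=0, draw]
FD 18: (34,0) -> (52,0) [heading=0, draw]
FD 18: (52,0) -> (70,0) [heading=0, draw]
Final: pos=(70,0), heading=0, 5 segment(s) drawn
Waypoints (6 total):
(0, 0)
(17, 0)
(25, 0)
(34, 0)
(52, 0)
(70, 0)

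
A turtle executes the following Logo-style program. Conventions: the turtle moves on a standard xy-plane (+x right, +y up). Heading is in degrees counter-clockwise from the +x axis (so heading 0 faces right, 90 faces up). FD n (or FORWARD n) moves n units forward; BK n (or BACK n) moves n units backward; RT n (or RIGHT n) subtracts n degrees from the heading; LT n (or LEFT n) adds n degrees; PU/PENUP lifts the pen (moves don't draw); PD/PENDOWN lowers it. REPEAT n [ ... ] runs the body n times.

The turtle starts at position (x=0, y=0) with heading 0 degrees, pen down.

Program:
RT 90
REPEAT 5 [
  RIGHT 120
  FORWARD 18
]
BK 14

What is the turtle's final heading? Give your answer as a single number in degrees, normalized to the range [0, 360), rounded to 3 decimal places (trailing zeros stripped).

Executing turtle program step by step:
Start: pos=(0,0), heading=0, pen down
RT 90: heading 0 -> 270
REPEAT 5 [
  -- iteration 1/5 --
  RT 120: heading 270 -> 150
  FD 18: (0,0) -> (-15.588,9) [heading=150, draw]
  -- iteration 2/5 --
  RT 120: heading 150 -> 30
  FD 18: (-15.588,9) -> (0,18) [heading=30, draw]
  -- iteration 3/5 --
  RT 120: heading 30 -> 270
  FD 18: (0,18) -> (0,0) [heading=270, draw]
  -- iteration 4/5 --
  RT 120: heading 270 -> 150
  FD 18: (0,0) -> (-15.588,9) [heading=150, draw]
  -- iteration 5/5 --
  RT 120: heading 150 -> 30
  FD 18: (-15.588,9) -> (0,18) [heading=30, draw]
]
BK 14: (0,18) -> (-12.124,11) [heading=30, draw]
Final: pos=(-12.124,11), heading=30, 6 segment(s) drawn

Answer: 30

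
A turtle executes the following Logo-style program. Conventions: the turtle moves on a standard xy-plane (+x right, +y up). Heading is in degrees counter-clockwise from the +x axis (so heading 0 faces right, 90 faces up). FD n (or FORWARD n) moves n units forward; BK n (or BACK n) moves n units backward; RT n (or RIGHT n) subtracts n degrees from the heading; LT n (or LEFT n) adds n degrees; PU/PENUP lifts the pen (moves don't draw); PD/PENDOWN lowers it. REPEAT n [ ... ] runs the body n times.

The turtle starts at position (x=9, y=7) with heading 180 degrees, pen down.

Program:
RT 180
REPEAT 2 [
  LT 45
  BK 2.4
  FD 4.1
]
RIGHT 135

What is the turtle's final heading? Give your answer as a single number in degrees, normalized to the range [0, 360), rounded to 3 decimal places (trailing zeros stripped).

Answer: 315

Derivation:
Executing turtle program step by step:
Start: pos=(9,7), heading=180, pen down
RT 180: heading 180 -> 0
REPEAT 2 [
  -- iteration 1/2 --
  LT 45: heading 0 -> 45
  BK 2.4: (9,7) -> (7.303,5.303) [heading=45, draw]
  FD 4.1: (7.303,5.303) -> (10.202,8.202) [heading=45, draw]
  -- iteration 2/2 --
  LT 45: heading 45 -> 90
  BK 2.4: (10.202,8.202) -> (10.202,5.802) [heading=90, draw]
  FD 4.1: (10.202,5.802) -> (10.202,9.902) [heading=90, draw]
]
RT 135: heading 90 -> 315
Final: pos=(10.202,9.902), heading=315, 4 segment(s) drawn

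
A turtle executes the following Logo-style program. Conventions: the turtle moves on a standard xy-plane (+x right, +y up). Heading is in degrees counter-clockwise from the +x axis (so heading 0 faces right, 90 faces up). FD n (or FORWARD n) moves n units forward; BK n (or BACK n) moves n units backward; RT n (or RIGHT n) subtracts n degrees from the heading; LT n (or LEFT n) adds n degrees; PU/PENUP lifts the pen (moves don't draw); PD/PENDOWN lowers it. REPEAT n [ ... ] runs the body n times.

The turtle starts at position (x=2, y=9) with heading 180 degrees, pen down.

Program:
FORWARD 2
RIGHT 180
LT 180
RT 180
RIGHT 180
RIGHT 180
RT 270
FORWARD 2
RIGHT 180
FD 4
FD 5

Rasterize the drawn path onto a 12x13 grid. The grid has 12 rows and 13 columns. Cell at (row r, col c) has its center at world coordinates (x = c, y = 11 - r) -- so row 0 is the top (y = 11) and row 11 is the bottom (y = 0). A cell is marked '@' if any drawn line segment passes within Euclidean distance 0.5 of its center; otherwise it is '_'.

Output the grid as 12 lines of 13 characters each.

Answer: @____________
@____________
@@@__________
@____________
@____________
@____________
@____________
@____________
@____________
@____________
_____________
_____________

Derivation:
Segment 0: (2,9) -> (0,9)
Segment 1: (0,9) -> (-0,11)
Segment 2: (-0,11) -> (0,7)
Segment 3: (0,7) -> (0,2)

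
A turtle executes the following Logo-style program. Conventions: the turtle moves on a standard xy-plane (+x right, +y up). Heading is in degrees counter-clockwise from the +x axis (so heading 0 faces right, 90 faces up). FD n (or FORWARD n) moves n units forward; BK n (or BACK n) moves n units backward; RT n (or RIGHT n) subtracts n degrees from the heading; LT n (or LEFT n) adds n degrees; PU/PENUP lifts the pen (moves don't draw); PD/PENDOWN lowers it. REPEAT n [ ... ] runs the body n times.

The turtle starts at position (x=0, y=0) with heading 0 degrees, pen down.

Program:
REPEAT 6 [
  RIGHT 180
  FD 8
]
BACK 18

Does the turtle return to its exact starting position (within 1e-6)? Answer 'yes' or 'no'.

Executing turtle program step by step:
Start: pos=(0,0), heading=0, pen down
REPEAT 6 [
  -- iteration 1/6 --
  RT 180: heading 0 -> 180
  FD 8: (0,0) -> (-8,0) [heading=180, draw]
  -- iteration 2/6 --
  RT 180: heading 180 -> 0
  FD 8: (-8,0) -> (0,0) [heading=0, draw]
  -- iteration 3/6 --
  RT 180: heading 0 -> 180
  FD 8: (0,0) -> (-8,0) [heading=180, draw]
  -- iteration 4/6 --
  RT 180: heading 180 -> 0
  FD 8: (-8,0) -> (0,0) [heading=0, draw]
  -- iteration 5/6 --
  RT 180: heading 0 -> 180
  FD 8: (0,0) -> (-8,0) [heading=180, draw]
  -- iteration 6/6 --
  RT 180: heading 180 -> 0
  FD 8: (-8,0) -> (0,0) [heading=0, draw]
]
BK 18: (0,0) -> (-18,0) [heading=0, draw]
Final: pos=(-18,0), heading=0, 7 segment(s) drawn

Start position: (0, 0)
Final position: (-18, 0)
Distance = 18; >= 1e-6 -> NOT closed

Answer: no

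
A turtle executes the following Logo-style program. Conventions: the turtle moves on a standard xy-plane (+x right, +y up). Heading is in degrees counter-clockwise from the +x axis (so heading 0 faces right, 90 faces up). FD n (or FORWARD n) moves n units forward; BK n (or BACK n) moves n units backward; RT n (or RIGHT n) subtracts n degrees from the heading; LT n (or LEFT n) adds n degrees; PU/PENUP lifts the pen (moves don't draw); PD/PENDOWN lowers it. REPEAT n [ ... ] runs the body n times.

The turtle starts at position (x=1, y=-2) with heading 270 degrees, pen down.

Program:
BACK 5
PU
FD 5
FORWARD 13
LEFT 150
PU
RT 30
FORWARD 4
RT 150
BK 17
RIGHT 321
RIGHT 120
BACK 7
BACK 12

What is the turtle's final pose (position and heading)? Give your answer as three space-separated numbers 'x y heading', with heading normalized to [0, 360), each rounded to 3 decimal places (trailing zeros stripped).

Answer: 30.702 -5.087 159

Derivation:
Executing turtle program step by step:
Start: pos=(1,-2), heading=270, pen down
BK 5: (1,-2) -> (1,3) [heading=270, draw]
PU: pen up
FD 5: (1,3) -> (1,-2) [heading=270, move]
FD 13: (1,-2) -> (1,-15) [heading=270, move]
LT 150: heading 270 -> 60
PU: pen up
RT 30: heading 60 -> 30
FD 4: (1,-15) -> (4.464,-13) [heading=30, move]
RT 150: heading 30 -> 240
BK 17: (4.464,-13) -> (12.964,1.722) [heading=240, move]
RT 321: heading 240 -> 279
RT 120: heading 279 -> 159
BK 7: (12.964,1.722) -> (19.499,-0.786) [heading=159, move]
BK 12: (19.499,-0.786) -> (30.702,-5.087) [heading=159, move]
Final: pos=(30.702,-5.087), heading=159, 1 segment(s) drawn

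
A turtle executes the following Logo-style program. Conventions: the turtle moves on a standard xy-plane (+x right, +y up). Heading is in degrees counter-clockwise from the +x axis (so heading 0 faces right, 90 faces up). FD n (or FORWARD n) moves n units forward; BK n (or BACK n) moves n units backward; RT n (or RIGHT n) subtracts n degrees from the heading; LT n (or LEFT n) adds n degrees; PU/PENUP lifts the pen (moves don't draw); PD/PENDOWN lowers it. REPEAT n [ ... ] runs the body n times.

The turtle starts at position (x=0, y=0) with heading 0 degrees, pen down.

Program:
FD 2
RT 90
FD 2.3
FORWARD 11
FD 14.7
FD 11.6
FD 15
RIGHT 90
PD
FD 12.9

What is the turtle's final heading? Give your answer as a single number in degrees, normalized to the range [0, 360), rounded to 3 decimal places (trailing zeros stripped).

Answer: 180

Derivation:
Executing turtle program step by step:
Start: pos=(0,0), heading=0, pen down
FD 2: (0,0) -> (2,0) [heading=0, draw]
RT 90: heading 0 -> 270
FD 2.3: (2,0) -> (2,-2.3) [heading=270, draw]
FD 11: (2,-2.3) -> (2,-13.3) [heading=270, draw]
FD 14.7: (2,-13.3) -> (2,-28) [heading=270, draw]
FD 11.6: (2,-28) -> (2,-39.6) [heading=270, draw]
FD 15: (2,-39.6) -> (2,-54.6) [heading=270, draw]
RT 90: heading 270 -> 180
PD: pen down
FD 12.9: (2,-54.6) -> (-10.9,-54.6) [heading=180, draw]
Final: pos=(-10.9,-54.6), heading=180, 7 segment(s) drawn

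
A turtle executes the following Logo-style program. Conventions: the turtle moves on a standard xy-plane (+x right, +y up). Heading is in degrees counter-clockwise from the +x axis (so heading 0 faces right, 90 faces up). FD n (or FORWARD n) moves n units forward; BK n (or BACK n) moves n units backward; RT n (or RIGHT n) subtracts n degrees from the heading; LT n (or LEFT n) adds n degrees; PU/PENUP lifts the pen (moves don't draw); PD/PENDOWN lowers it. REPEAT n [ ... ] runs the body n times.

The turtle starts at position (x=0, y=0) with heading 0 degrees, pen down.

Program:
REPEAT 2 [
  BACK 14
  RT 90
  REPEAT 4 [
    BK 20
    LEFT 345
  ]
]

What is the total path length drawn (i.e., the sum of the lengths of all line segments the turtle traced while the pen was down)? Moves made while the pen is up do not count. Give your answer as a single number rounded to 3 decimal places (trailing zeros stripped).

Answer: 188

Derivation:
Executing turtle program step by step:
Start: pos=(0,0), heading=0, pen down
REPEAT 2 [
  -- iteration 1/2 --
  BK 14: (0,0) -> (-14,0) [heading=0, draw]
  RT 90: heading 0 -> 270
  REPEAT 4 [
    -- iteration 1/4 --
    BK 20: (-14,0) -> (-14,20) [heading=270, draw]
    LT 345: heading 270 -> 255
    -- iteration 2/4 --
    BK 20: (-14,20) -> (-8.824,39.319) [heading=255, draw]
    LT 345: heading 255 -> 240
    -- iteration 3/4 --
    BK 20: (-8.824,39.319) -> (1.176,56.639) [heading=240, draw]
    LT 345: heading 240 -> 225
    -- iteration 4/4 --
    BK 20: (1.176,56.639) -> (15.319,70.781) [heading=225, draw]
    LT 345: heading 225 -> 210
  ]
  -- iteration 2/2 --
  BK 14: (15.319,70.781) -> (27.443,77.781) [heading=210, draw]
  RT 90: heading 210 -> 120
  REPEAT 4 [
    -- iteration 1/4 --
    BK 20: (27.443,77.781) -> (37.443,60.461) [heading=120, draw]
    LT 345: heading 120 -> 105
    -- iteration 2/4 --
    BK 20: (37.443,60.461) -> (42.619,41.142) [heading=105, draw]
    LT 345: heading 105 -> 90
    -- iteration 3/4 --
    BK 20: (42.619,41.142) -> (42.619,21.142) [heading=90, draw]
    LT 345: heading 90 -> 75
    -- iteration 4/4 --
    BK 20: (42.619,21.142) -> (37.443,1.824) [heading=75, draw]
    LT 345: heading 75 -> 60
  ]
]
Final: pos=(37.443,1.824), heading=60, 10 segment(s) drawn

Segment lengths:
  seg 1: (0,0) -> (-14,0), length = 14
  seg 2: (-14,0) -> (-14,20), length = 20
  seg 3: (-14,20) -> (-8.824,39.319), length = 20
  seg 4: (-8.824,39.319) -> (1.176,56.639), length = 20
  seg 5: (1.176,56.639) -> (15.319,70.781), length = 20
  seg 6: (15.319,70.781) -> (27.443,77.781), length = 14
  seg 7: (27.443,77.781) -> (37.443,60.461), length = 20
  seg 8: (37.443,60.461) -> (42.619,41.142), length = 20
  seg 9: (42.619,41.142) -> (42.619,21.142), length = 20
  seg 10: (42.619,21.142) -> (37.443,1.824), length = 20
Total = 188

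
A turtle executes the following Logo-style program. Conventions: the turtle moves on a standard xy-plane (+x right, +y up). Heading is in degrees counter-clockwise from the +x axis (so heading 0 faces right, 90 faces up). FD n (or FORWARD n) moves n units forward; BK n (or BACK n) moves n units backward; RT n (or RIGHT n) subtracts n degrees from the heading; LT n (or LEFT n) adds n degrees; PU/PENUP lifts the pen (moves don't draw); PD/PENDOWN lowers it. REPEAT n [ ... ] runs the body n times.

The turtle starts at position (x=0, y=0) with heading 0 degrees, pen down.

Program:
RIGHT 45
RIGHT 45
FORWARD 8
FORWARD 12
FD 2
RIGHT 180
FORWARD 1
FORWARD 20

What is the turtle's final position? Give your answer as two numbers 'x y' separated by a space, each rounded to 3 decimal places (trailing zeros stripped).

Answer: 0 -1

Derivation:
Executing turtle program step by step:
Start: pos=(0,0), heading=0, pen down
RT 45: heading 0 -> 315
RT 45: heading 315 -> 270
FD 8: (0,0) -> (0,-8) [heading=270, draw]
FD 12: (0,-8) -> (0,-20) [heading=270, draw]
FD 2: (0,-20) -> (0,-22) [heading=270, draw]
RT 180: heading 270 -> 90
FD 1: (0,-22) -> (0,-21) [heading=90, draw]
FD 20: (0,-21) -> (0,-1) [heading=90, draw]
Final: pos=(0,-1), heading=90, 5 segment(s) drawn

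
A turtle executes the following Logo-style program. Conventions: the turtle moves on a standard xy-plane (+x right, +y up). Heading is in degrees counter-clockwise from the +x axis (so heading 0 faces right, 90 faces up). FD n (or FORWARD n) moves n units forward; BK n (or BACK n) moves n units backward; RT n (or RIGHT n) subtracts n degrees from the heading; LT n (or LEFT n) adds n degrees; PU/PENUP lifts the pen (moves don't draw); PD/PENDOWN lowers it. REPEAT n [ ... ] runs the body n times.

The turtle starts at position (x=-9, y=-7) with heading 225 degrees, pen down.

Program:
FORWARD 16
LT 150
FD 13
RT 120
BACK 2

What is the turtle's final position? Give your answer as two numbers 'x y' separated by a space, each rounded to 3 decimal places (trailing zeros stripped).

Executing turtle program step by step:
Start: pos=(-9,-7), heading=225, pen down
FD 16: (-9,-7) -> (-20.314,-18.314) [heading=225, draw]
LT 150: heading 225 -> 15
FD 13: (-20.314,-18.314) -> (-7.757,-14.949) [heading=15, draw]
RT 120: heading 15 -> 255
BK 2: (-7.757,-14.949) -> (-7.239,-13.017) [heading=255, draw]
Final: pos=(-7.239,-13.017), heading=255, 3 segment(s) drawn

Answer: -7.239 -13.017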